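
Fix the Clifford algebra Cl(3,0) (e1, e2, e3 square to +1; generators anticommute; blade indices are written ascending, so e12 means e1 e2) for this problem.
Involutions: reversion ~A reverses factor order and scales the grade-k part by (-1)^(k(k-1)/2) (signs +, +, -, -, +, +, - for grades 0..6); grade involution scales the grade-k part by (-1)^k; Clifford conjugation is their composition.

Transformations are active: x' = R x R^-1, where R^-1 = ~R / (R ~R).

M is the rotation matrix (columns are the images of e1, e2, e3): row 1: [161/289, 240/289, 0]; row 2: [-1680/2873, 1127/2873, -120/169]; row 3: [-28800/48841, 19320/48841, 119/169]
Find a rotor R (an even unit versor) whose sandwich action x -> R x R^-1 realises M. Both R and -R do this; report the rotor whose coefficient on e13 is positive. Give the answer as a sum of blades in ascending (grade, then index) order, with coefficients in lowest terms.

Method: write R = a + b12*e12 + b13*e13 + b23*e23 with a^2 + b12^2 + b13^2 + b23^2 = 1 (so R^-1 = ~R). Expanding the columns R e_j ~R gives tr M = 4a^2 - 1 and, from the antisymmetric part, M21 - M12 = -4a*b12, M13 - M31 = 4a*b13, M32 - M23 = -4a*b23.
Here tr M = 80759/48841, so a^2 = (1 + tr M)/4 = 32400/48841 and a = ±180/221. Taking a = 180/221: M21 - M12 = -69120/48841, M13 - M31 = 28800/48841, M32 - M23 = 54000/48841, giving b12 = 96/221, b13 = 40/221, b23 = -75/221, i.e. R = 180/221 + 96/221*e12 + 40/221*e13 - 75/221*e23.
Its e13 coefficient is already positive.
Answer: 180/221 + 96/221*e12 + 40/221*e13 - 75/221*e23. Recall the cover is two-to-one: with M of trace 80759/48841, both preimages act alike, and the stated e13 sign chooses the sheet.


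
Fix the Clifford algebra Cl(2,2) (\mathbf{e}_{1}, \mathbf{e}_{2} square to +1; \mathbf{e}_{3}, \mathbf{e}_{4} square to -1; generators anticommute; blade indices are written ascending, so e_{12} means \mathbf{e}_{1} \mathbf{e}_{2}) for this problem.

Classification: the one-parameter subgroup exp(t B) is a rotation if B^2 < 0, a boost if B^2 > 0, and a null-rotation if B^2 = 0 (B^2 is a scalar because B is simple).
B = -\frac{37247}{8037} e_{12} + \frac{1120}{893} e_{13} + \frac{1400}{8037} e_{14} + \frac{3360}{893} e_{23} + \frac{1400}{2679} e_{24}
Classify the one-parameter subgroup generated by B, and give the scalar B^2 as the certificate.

B^2 term by term: the squares give (-\frac{37247}{8037})^2*(e_{12})^2 + (\frac{1120}{893})^2*(e_{13})^2 + (\frac{1400}{8037})^2*(e_{14})^2 + (\frac{3360}{893})^2*(e_{23})^2 + (\frac{1400}{2679})^2*(e_{24})^2 = \frac{1387339009}{64593369}*(-1) + \frac{1254400}{797449}*(+1) + \frac{1960000}{64593369}*(+1) + \frac{11289600}{797449}*(+1) + \frac{1960000}{7177041}*(+1) = -\frac{49}{9} (each basis 2-blade squares to minus the product of its generators' squares); cross terms between blades sharing an index anticommute and cancel; the commuting (index-disjoint) pairs give grade-4 terms 2*c*c'*(blade product), which cancel blade by blade — e_{1234}: -\frac{3136000}{2392347} + \frac{3136000}{2392347} = 0 — confirming B is simple. So B^2 = -\frac{49}{9}.
Answer: rotation, certificate B^2 = -\frac{49}{9}. The class reads off the invariant scalar -\frac{49}{9} directly.


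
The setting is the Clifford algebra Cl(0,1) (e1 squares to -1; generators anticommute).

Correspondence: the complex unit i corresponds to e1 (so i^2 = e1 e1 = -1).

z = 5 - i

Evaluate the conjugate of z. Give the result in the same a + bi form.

In blades: z = 5 - e1.
Conjugation here is Clifford conjugation: the scalar is fixed and the grade-1 and grade-2 blades all flip sign, giving 5 + e1; translating back:
Answer: 5 + i


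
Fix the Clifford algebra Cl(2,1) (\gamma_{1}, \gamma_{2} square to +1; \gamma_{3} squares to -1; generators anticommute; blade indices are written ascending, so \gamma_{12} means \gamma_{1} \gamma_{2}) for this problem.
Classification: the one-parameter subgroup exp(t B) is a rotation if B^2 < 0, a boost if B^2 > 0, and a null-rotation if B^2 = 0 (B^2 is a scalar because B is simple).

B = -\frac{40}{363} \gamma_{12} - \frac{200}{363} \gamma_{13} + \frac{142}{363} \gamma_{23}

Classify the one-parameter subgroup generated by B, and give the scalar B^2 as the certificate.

B^2 term by term: the squares give (-\frac{40}{363})^2*(\gamma_{12})^2 + (-\frac{200}{363})^2*(\gamma_{13})^2 + (\frac{142}{363})^2*(\gamma_{23})^2 = \frac{1600}{131769}*(-1) + \frac{40000}{131769}*(+1) + \frac{20164}{131769}*(+1) = \frac{4}{9} (each basis 2-blade squares to minus the product of its generators' squares); cross terms between blades sharing an index anticommute and cancel. So B^2 = \frac{4}{9}.
Answer: boost, certificate B^2 = \frac{4}{9}. Certificate logic: \frac{4}{9} is a conjugation-invariant scalar, so its sign fixes rotation versus boost versus null-rotation outright.


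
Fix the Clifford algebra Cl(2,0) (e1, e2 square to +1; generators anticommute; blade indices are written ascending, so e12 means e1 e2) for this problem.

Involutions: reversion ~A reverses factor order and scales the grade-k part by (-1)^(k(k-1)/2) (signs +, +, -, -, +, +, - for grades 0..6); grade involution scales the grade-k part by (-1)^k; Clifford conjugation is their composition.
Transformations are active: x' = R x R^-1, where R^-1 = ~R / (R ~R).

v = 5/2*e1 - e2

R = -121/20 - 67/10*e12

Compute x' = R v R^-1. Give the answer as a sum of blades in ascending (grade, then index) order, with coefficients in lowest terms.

~R = -121/20 + 67/10*e12, and R ~R = 32597/400, so R^-1 = ~R / (32597/400).
R v = -337/40*e1 + 114/5*e2
Answer: -81431/65194*e1 - 77755/32597*e2


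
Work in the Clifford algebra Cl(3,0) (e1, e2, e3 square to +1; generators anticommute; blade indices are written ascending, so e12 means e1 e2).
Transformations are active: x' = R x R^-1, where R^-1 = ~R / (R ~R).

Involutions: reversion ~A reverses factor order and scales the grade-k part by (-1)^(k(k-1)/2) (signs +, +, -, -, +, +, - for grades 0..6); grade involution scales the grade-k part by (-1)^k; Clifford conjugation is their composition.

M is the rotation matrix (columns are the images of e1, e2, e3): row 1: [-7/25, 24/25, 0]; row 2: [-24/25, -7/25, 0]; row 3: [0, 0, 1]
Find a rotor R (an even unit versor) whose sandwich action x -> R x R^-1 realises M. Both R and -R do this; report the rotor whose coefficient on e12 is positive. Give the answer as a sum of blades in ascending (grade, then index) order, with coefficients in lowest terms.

Method: write R = a + b12*e12 + b13*e13 + b23*e23 with a^2 + b12^2 + b13^2 + b23^2 = 1 (so R^-1 = ~R). Expanding the columns R e_j ~R gives tr M = 4a^2 - 1 and, from the antisymmetric part, M21 - M12 = -4a*b12, M13 - M31 = 4a*b13, M32 - M23 = -4a*b23.
Here tr M = 11/25, so a^2 = (1 + tr M)/4 = 9/25 and a = ±3/5. Taking a = 3/5: M21 - M12 = -48/25, M13 - M31 = 0, M32 - M23 = 0, giving b12 = 4/5, b13 = 0, b23 = 0, i.e. R = 3/5 + 4/5*e12.
Its e12 coefficient is already positive.
Answer: 3/5 + 4/5*e12. Key observation: the double cover Spin(3) -> SO(3) sends R and -R to the same matrix (trace 11/25 here), so the stated sign of the e12 coefficient is what selects one sheet.


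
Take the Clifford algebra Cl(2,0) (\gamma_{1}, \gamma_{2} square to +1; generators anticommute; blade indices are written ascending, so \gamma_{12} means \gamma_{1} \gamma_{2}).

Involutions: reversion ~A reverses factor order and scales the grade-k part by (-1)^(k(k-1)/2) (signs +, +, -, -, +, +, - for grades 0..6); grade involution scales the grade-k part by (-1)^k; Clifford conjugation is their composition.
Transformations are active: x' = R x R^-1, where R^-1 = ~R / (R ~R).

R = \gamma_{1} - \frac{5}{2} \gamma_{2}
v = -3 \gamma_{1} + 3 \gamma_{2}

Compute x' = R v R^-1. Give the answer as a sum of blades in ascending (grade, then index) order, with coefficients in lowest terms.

~R = \gamma_{1} - \frac{5}{2} \gamma_{2}, and R ~R = \frac{29}{4}, so R^-1 = ~R / (\frac{29}{4}).
R v = -\frac{21}{2} - \frac{9}{2} \gamma_{12}
Answer: \frac{3}{29} \gamma_{1} + \frac{123}{29} \gamma_{2}


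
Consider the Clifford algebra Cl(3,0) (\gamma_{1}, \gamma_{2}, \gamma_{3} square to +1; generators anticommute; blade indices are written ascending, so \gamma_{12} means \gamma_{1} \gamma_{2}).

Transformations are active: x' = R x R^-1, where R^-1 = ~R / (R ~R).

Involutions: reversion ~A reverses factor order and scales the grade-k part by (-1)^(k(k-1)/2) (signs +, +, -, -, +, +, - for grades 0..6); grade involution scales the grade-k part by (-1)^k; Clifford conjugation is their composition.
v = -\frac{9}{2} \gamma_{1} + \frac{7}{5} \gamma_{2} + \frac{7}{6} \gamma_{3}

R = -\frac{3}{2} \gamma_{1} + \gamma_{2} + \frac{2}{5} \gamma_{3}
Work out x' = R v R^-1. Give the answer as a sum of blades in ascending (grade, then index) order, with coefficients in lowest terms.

~R = -\frac{3}{2} \gamma_{1} + \gamma_{2} + \frac{2}{5} \gamma_{3}, and R ~R = \frac{341}{100}, so R^-1 = ~R / (\frac{341}{100}).
R v = \frac{517}{60} + \frac{12}{5} \gamma_{12} + \frac{1}{20} \gamma_{13} + \frac{91}{150} \gamma_{23}
Answer: -\frac{191}{62} \gamma_{1} + \frac{1699}{465} \gamma_{2} + \frac{53}{62} \gamma_{3}


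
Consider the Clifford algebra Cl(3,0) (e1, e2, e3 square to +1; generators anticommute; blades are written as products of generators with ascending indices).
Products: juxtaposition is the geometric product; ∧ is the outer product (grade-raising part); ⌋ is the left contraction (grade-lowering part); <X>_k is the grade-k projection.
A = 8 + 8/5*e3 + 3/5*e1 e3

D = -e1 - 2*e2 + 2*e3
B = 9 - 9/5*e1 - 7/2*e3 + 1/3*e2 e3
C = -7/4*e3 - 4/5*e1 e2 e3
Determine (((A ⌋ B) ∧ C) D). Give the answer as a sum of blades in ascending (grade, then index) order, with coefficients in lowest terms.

step 1: 332/5 - 72/5*e1 - 8/15*e2 - 28*e3 + 8/3*e2 e3
step 2: -581/5*e3 + 126/5*e1 e3 + 14/15*e2 e3 - 1328/25*e1 e2 e3
step 3: -1162/5 + 252/5*e1 + 28/15*e2 + 406/15*e3 - 2656/25*e1 e2 - 5561/25*e1 e3 - 4482/25*e2 e3 + 742/15*e1 e2 e3
Answer: -1162/5 + 252/5*e1 + 28/15*e2 + 406/15*e3 - 2656/25*e1 e2 - 5561/25*e1 e3 - 4482/25*e2 e3 + 742/15*e1 e2 e3


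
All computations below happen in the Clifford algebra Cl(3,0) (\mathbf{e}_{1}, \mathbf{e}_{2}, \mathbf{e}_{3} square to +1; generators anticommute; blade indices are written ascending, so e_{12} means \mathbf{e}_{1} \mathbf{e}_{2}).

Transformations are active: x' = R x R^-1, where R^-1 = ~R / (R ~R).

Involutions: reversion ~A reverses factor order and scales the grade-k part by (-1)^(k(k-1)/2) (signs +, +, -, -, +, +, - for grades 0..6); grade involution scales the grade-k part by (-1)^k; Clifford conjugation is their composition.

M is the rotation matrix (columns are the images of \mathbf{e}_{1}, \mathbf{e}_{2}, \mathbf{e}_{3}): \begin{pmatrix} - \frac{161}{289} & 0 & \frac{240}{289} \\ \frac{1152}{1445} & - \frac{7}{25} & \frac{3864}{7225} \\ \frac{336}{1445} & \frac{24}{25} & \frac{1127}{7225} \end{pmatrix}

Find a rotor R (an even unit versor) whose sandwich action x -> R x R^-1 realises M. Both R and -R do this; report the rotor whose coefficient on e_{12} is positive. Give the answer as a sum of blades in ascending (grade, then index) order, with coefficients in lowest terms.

Method: write R = a + b12*e_{12} + b13*e_{13} + b23*e_{23} with a^2 + b12^2 + b13^2 + b23^2 = 1 (so R^-1 = ~R). Expanding the columns R e_j ~R gives tr M = 4a^2 - 1 and, from the antisymmetric part, M21 - M12 = -4a*b12, M13 - M31 = 4a*b13, M32 - M23 = -4a*b23.
Here tr M = -\frac{4921}{7225}, so a^2 = (1 + tr M)/4 = \frac{576}{7225} and a = ±\frac{24}{85}. Taking a = \frac{24}{85}: M21 - M12 = \frac{1152}{1445}, M13 - M31 = \frac{864}{1445}, M32 - M23 = \frac{3072}{7225}, giving b12 = -\frac{12}{17}, b13 = \frac{9}{17}, b23 = -\frac{32}{85}, i.e. R = \frac{24}{85} - \frac{12}{17} e_{12} + \frac{9}{17} e_{13} - \frac{32}{85} e_{23}.
Its e_{12} coefficient is negative, so report the other preimage -R.
Answer: -\frac{24}{85} + \frac{12}{17} e_{12} - \frac{9}{17} e_{13} + \frac{32}{85} e_{23}. Key observation: the double cover Spin(3) -> SO(3) sends R and -R to the same matrix (trace -\frac{4921}{7225} here), so the stated sign of the e_{12} coefficient is what selects one sheet.


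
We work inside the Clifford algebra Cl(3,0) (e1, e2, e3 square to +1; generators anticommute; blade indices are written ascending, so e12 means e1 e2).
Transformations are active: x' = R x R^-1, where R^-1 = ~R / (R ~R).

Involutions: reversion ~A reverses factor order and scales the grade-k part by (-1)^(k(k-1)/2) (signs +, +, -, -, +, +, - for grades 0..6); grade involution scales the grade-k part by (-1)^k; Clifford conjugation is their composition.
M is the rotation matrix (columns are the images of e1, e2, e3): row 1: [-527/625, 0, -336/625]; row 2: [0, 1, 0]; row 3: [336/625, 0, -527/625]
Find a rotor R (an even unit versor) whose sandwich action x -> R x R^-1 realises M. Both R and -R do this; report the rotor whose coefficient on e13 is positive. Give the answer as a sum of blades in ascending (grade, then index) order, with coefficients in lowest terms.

Method: write R = a + b12*e12 + b13*e13 + b23*e23 with a^2 + b12^2 + b13^2 + b23^2 = 1 (so R^-1 = ~R). Expanding the columns R e_j ~R gives tr M = 4a^2 - 1 and, from the antisymmetric part, M21 - M12 = -4a*b12, M13 - M31 = 4a*b13, M32 - M23 = -4a*b23.
Here tr M = -429/625, so a^2 = (1 + tr M)/4 = 49/625 and a = ±7/25. Taking a = 7/25: M21 - M12 = 0, M13 - M31 = -672/625, M32 - M23 = 0, giving b12 = 0, b13 = -24/25, b23 = 0, i.e. R = 7/25 - 24/25*e13.
Its e13 coefficient is negative, so report the other preimage -R.
Answer: -7/25 + 24/25*e13. Key observation: the double cover Spin(3) -> SO(3) sends R and -R to the same matrix (trace -429/625 here), so the stated sign of the e13 coefficient is what selects one sheet.


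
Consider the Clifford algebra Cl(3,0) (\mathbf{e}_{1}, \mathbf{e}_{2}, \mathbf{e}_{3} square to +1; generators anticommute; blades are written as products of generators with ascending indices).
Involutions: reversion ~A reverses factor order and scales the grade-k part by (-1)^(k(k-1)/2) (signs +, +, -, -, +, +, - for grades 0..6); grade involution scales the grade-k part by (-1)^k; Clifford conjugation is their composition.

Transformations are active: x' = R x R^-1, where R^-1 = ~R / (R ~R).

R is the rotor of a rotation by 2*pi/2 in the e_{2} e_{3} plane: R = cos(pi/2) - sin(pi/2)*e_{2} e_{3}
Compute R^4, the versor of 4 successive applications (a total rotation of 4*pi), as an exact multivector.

Half-angle bookkeeping: 4 applications in e_{2} e_{3} add up to rotor phase 4*pi/2 = 2 \pi, so R^4 = cos(2 \pi) - sin(2 \pi)*e_{2} e_{3}.
cos(2 \pi) = 1 and sin(2 \pi) = 0, so R^4 = 1. The total rotation 4*pi is 2 full turns, so every vector returns to itself, yet the rotor is +1, back on the identity sheet (an even number of 2*pi turns).
Answer: 1


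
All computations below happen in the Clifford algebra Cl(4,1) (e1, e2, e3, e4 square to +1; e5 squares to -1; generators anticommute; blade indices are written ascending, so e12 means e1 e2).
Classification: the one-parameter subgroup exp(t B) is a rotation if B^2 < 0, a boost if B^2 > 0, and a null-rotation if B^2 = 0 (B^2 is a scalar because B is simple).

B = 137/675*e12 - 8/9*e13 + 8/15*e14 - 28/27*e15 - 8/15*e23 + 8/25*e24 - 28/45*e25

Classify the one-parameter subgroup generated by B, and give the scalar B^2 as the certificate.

B^2 term by term: the squares give (137/675)^2*(e12)^2 + (-8/9)^2*(e13)^2 + (8/15)^2*(e14)^2 + (-28/27)^2*(e15)^2 + (-8/15)^2*(e23)^2 + (8/25)^2*(e24)^2 + (-28/45)^2*(e25)^2 = 18769/455625*(-1) + 64/81*(-1) + 64/225*(-1) + 784/729*(+1) + 64/225*(-1) + 64/625*(-1) + 784/2025*(+1) = -1/25 (each basis 2-blade squares to minus the product of its generators' squares); cross terms between blades sharing an index anticommute and cancel; the commuting (index-disjoint) pairs give grade-4 terms 2*c*c'*(blade product), which cancel blade by blade — e1234: 128/225 - 128/225 = 0; e1235: -448/405 + 448/405 = 0; e1245: 448/675 - 448/675 = 0 — confirming B is simple. So B^2 = -1/25.
Answer: rotation, certificate B^2 = -1/25. One invariant decides it: the square -1/25 survives every conjugation, and its sign is exactly the classification.


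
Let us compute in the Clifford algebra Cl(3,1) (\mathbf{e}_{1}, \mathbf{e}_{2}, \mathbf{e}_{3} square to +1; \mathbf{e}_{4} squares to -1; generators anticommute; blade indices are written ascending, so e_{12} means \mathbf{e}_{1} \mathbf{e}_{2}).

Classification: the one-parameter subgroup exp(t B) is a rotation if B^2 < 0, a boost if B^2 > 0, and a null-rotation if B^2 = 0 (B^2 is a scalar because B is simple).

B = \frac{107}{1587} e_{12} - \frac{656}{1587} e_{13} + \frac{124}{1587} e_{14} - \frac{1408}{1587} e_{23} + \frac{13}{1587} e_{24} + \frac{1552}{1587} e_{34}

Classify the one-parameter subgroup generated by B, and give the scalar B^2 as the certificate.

B^2 term by term: the squares give (\frac{107}{1587})^2*(e_{12})^2 + (-\frac{656}{1587})^2*(e_{13})^2 + (\frac{124}{1587})^2*(e_{14})^2 + (-\frac{1408}{1587})^2*(e_{23})^2 + (\frac{13}{1587})^2*(e_{24})^2 + (\frac{1552}{1587})^2*(e_{34})^2 = \frac{11449}{2518569}*(-1) + \frac{430336}{2518569}*(-1) + \frac{15376}{2518569}*(+1) + \frac{1982464}{2518569}*(-1) + \frac{169}{2518569}*(+1) + \frac{2408704}{2518569}*(+1) = 0 (each basis 2-blade squares to minus the product of its generators' squares); cross terms between blades sharing an index anticommute and cancel; the commuting (index-disjoint) pairs give grade-4 terms 2*c*c'*(blade product), which cancel blade by blade — e_{1234}: \frac{332128}{2518569} + \frac{17056}{2518569} - \frac{349184}{2518569} = 0 — confirming B is simple. So B^2 = 0.
Answer: null-rotation, certificate B^2 = 0. The invariant at work: B^2 = 0 is unchanged by conjugation, hence its sign classifies the subgroup whatever basis B is written in.


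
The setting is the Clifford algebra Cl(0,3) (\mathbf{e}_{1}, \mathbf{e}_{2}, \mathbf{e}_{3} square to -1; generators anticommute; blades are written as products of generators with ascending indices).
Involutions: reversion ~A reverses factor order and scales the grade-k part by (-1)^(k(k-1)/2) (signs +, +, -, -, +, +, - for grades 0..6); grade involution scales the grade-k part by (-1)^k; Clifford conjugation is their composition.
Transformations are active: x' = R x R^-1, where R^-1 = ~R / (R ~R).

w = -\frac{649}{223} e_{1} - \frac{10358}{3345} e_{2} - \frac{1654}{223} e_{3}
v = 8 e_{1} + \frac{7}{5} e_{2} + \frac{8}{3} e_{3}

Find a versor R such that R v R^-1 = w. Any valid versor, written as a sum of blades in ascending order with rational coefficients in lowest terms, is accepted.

Construction: equal norms (both -\frac{16441}{225}) license R = v + w = \frac{1135}{223} e_{1} - \frac{1135}{669} e_{2} - \frac{3178}{669} e_{3} — nothing changes along that direction, while (v - w)/2 changes sign, so v maps onto w.
Answer: \frac{1135}{223} e_{1} - \frac{1135}{669} e_{2} - \frac{3178}{669} e_{3}


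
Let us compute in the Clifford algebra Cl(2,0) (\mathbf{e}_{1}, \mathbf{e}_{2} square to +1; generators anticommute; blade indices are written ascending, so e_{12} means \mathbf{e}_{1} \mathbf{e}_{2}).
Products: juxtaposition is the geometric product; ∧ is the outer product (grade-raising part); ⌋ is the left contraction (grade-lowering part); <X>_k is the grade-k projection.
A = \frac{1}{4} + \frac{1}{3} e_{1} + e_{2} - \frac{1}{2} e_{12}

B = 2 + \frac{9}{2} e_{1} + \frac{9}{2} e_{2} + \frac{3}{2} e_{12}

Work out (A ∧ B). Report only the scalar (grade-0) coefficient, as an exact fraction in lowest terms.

step 1: \frac{1}{2} + \frac{43}{24} e_{1} + \frac{25}{8} e_{2} - \frac{29}{8} e_{12}
Answer: \frac{1}{2}


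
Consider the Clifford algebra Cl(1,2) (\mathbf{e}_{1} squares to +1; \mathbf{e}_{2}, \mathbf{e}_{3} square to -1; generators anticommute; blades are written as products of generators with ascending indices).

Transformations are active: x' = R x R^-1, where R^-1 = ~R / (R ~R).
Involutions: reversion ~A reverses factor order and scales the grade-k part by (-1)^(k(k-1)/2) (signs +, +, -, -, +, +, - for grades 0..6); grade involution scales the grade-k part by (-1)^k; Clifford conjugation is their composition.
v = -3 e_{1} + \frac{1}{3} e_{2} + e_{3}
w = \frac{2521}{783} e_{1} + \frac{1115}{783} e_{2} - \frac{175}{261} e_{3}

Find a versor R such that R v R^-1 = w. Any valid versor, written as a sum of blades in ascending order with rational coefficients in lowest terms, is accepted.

Here q(v) = q(w) = \frac{71}{9}; the classical choice R = v + w = \frac{172}{783} e_{1} + \frac{1376}{783} e_{2} + \frac{86}{261} e_{3} then realises v -> w under the sandwich.
Answer: \frac{172}{783} e_{1} + \frac{1376}{783} e_{2} + \frac{86}{261} e_{3}


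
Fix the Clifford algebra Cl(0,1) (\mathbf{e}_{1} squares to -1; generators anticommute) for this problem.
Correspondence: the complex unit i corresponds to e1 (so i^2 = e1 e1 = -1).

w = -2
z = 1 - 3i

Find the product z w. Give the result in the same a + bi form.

In blades: z = 1 - 3 e_{1}, w = -2.
Distribute z over w term by term (generator squares from the signature, products reordered to ascending indices): (1)*w = -2; (-3 e_{1})*w = 6 e_{1}.
Sum: -2 + 6 e_{1}; translating back through the correspondence:
Answer: -2 + 6i


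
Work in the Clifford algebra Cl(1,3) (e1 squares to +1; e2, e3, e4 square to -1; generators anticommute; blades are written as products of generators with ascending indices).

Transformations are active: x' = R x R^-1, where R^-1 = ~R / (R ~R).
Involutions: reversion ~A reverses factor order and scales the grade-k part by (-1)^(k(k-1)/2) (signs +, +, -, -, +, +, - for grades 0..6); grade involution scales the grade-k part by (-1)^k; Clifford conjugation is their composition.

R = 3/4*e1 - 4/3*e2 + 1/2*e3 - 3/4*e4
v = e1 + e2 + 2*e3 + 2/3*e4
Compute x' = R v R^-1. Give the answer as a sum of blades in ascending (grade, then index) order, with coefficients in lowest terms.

~R = 3/4*e1 - 4/3*e2 + 1/2*e3 - 3/4*e4, and R ~R = -73/36, so R^-1 = ~R / (-73/36).
R v = 19/12 + 25/12*e1 e2 + e1 e3 + 5/4*e1 e4 - 19/6*e2 e3 - 5/36*e2 e4 + 11/6*e3 e4
Answer: -317/146*e1 + 79/73*e2 - 203/73*e3 + 221/438*e4


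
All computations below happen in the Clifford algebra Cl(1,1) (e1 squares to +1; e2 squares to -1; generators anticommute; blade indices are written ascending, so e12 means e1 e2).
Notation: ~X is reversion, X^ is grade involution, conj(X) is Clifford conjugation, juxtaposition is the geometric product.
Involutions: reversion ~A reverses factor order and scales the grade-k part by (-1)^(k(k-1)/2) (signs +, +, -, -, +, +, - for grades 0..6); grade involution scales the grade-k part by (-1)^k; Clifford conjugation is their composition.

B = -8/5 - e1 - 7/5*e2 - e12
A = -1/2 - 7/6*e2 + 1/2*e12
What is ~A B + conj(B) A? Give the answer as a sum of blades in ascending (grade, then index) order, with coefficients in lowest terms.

first term: -1/3 + 29/30*e1 + 31/15*e2 + 2/15*e12
second term: 44/15 + 41/30*e1 + 5/3*e2 - 37/15*e12
Answer: 13/5 + 7/3*e1 + 56/15*e2 - 7/3*e12


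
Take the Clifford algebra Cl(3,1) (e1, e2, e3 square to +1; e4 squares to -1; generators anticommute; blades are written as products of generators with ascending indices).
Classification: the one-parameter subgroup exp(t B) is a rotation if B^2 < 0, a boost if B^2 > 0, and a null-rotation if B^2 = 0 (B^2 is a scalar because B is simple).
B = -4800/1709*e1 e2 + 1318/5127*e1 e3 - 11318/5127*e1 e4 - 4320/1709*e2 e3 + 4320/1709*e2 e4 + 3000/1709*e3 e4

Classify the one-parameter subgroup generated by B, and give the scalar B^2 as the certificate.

B^2 term by term: the squares give (-4800/1709)^2*(e1 e2)^2 + (1318/5127)^2*(e1 e3)^2 + (-11318/5127)^2*(e1 e4)^2 + (-4320/1709)^2*(e2 e3)^2 + (4320/1709)^2*(e2 e4)^2 + (3000/1709)^2*(e3 e4)^2 = 23040000/2920681*(-1) + 1737124/26286129*(-1) + 128097124/26286129*(+1) + 18662400/2920681*(-1) + 18662400/2920681*(+1) + 9000000/2920681*(+1) = 0 (each basis 2-blade squares to minus the product of its generators' squares); cross terms between blades sharing an index anticommute and cancel; the commuting (index-disjoint) pairs give grade-4 terms 2*c*c'*(blade product), which cancel blade by blade — e1 e2 e3 e4: -28800000/2920681 - 3795840/2920681 + 32595840/2920681 = 0 — confirming B is simple. So B^2 = 0.
Answer: null-rotation, certificate B^2 = 0. B^2 = 0 is basis-independent, so its sign is the whole story.


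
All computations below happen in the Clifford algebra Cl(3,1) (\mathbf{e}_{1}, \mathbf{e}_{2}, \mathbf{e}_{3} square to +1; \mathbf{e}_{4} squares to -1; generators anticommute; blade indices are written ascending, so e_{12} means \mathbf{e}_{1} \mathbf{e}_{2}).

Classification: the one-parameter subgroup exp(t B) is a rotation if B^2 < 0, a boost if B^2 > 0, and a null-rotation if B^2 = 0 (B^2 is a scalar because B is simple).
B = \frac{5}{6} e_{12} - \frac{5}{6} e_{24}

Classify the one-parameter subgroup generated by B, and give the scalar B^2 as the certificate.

B^2 term by term: the squares give (\frac{5}{6})^2*(e_{12})^2 + (-\frac{5}{6})^2*(e_{24})^2 = \frac{25}{36}*(-1) + \frac{25}{36}*(+1) = 0 (each basis 2-blade squares to minus the product of its generators' squares); cross terms between blades sharing an index anticommute and cancel. So B^2 = 0.
Answer: null-rotation, certificate B^2 = 0. Because 0 is invariant under every versor sandwich, the classification follows from its sign alone.


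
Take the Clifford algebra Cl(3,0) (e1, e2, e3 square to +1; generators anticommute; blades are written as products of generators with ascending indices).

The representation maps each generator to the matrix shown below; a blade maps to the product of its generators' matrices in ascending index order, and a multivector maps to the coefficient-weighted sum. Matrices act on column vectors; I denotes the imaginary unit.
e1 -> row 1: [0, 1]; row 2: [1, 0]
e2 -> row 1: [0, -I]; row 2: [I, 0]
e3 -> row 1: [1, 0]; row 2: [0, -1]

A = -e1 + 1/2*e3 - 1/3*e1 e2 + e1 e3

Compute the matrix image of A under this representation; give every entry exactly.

Bivector images (products of the table entries): rho(e1 e2) = rho(e1)rho(e2) = row 1: [I, 0]; row 2: [0, -I]; rho(e1 e3) = rho(e1)rho(e3) = row 1: [0, -1]; row 2: [1, 0].
M = (-1)*rho(e1) + (1/2)*rho(e3) + (-1/3)*rho(e1 e2) + (1)*rho(e1 e3), summed entrywise:
Answer: row 1: [1/2 - I/3, -2]; row 2: [0, -1/2 + I/3]


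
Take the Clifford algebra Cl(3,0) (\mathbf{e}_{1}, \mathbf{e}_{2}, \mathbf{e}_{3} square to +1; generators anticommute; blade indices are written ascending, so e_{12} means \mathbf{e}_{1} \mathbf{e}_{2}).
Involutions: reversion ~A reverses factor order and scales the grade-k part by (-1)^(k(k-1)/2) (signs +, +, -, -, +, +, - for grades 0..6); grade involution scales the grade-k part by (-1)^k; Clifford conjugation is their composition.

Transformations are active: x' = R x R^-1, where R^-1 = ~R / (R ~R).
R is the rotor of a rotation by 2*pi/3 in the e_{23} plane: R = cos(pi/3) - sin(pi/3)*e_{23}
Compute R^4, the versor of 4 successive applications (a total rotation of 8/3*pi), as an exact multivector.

Rotor phase runs at HALF the rotation angle; powers of one rotor simply add phase, so after 4 steps in e_{23} the phase is 4*pi/3 = \frac{4 \pi}{3} and R^4 = cos(\frac{4 \pi}{3}) - sin(\frac{4 \pi}{3})*e_{23}.
cos(\frac{4 \pi}{3}) = - \frac{1}{2} and sin(\frac{4 \pi}{3}) = - \frac{\sqrt{3}}{2}, so R^4 = -\frac{1}{2} + \frac{\sqrt{3}}{2} e_{23}. The net rotation is 2/3*pi (after discarding 1 full turn, each of which contributes a factor -1 to the rotor); the rotor keeps the half-angle phase exactly.
Answer: -\frac{1}{2} + \frac{\sqrt{3}}{2} e_{23}


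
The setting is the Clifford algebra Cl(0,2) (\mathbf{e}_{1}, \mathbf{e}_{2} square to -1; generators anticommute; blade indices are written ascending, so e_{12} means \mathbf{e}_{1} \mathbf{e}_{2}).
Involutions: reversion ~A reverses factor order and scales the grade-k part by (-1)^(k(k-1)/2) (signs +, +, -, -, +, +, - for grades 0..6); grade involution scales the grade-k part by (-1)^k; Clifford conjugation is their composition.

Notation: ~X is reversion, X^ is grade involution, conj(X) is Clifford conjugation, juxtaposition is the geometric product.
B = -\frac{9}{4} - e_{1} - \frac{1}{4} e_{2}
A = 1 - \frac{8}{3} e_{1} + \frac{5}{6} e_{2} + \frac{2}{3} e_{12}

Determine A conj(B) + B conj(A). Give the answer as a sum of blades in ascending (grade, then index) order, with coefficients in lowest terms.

first term: \frac{5}{24} + \frac{41}{6} e_{1} - \frac{23}{24} e_{2} - 3 e_{12}
second term: \frac{5}{24} - \frac{41}{6} e_{1} + \frac{23}{24} e_{2} + 3 e_{12}
Answer: \frac{5}{12}


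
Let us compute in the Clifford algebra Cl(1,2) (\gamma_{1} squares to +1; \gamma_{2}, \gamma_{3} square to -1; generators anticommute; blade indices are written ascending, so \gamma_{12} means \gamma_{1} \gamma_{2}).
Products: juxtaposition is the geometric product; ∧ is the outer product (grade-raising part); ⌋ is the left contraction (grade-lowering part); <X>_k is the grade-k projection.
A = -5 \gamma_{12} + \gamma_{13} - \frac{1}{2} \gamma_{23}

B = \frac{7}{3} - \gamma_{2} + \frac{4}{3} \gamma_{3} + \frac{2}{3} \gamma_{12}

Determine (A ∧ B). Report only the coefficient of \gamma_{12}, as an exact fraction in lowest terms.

step 1: -\frac{35}{3} \gamma_{12} + \frac{7}{3} \gamma_{13} - \frac{7}{6} \gamma_{23} - \frac{17}{3} \gamma_{123}
Answer: -\frac{35}{3}


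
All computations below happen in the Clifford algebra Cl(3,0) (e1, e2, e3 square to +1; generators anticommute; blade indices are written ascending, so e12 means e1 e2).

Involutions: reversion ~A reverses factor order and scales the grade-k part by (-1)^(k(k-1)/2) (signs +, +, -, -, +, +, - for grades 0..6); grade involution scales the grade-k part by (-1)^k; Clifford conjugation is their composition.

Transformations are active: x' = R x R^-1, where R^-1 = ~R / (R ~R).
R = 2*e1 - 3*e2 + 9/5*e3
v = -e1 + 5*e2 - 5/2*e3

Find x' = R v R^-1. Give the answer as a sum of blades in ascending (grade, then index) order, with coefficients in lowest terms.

~R = 2*e1 - 3*e2 + 9/5*e3, and R ~R = 406/25, so R^-1 = ~R / (406/25).
R v = -43/2 + 7*e12 - 16/5*e13 - 3/2*e23
Answer: -872/203*e1 + 1195/406*e2 - 460/203*e3


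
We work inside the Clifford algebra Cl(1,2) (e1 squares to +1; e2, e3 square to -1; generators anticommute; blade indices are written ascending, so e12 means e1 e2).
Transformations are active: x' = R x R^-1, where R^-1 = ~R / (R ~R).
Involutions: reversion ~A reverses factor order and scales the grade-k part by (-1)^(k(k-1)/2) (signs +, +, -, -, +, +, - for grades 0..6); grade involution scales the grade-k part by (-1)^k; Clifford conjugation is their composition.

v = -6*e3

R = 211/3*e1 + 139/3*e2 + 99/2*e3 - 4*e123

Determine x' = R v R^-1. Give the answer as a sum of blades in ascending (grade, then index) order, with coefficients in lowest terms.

~R = 211/3*e1 + 139/3*e2 + 99/2*e3 + 4*e123, and R ~R = 1463/4, so R^-1 = ~R / (1463/4).
R v = 297 - 24*e12 - 422*e13 - 278*e23
Answer: 25144/209*e1 + 17656/209*e2 + 17946/209*e3


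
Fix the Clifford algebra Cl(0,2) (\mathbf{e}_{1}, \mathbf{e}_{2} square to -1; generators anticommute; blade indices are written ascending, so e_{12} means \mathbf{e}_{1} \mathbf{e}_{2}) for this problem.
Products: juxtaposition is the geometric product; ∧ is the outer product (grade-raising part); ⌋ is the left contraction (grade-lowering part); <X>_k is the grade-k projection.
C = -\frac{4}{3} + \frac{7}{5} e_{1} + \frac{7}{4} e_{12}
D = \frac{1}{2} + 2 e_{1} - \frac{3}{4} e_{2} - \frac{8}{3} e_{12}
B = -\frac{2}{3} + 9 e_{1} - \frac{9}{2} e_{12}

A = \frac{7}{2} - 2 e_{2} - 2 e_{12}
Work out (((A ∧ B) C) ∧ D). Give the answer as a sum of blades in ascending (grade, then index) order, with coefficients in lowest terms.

step 1: -\frac{7}{3} + \frac{63}{2} e_{1} + \frac{4}{3} e_{2} + \frac{43}{12} e_{12}
step 2: -\frac{34027}{720} - \frac{644}{15} e_{1} - \frac{18679}{360} e_{2} - \frac{1931}{180} e_{12}
step 3: -\frac{34027}{1440} - \frac{8351}{72} e_{1} + \frac{5473}{576} e_{2} + \frac{55433}{216} e_{12}
Answer: -\frac{34027}{1440} - \frac{8351}{72} e_{1} + \frac{5473}{576} e_{2} + \frac{55433}{216} e_{12}


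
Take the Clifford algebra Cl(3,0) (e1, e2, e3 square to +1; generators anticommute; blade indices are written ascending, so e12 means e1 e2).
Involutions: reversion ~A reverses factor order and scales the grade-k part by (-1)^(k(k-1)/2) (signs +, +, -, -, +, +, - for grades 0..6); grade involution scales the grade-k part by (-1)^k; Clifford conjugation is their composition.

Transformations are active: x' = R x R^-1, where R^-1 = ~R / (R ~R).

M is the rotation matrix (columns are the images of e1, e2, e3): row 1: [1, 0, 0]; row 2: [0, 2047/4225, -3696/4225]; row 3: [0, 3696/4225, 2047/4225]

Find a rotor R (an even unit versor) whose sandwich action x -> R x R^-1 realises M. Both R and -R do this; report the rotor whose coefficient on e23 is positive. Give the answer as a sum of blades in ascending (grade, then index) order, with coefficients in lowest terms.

Method: write R = a + b12*e12 + b13*e13 + b23*e23 with a^2 + b12^2 + b13^2 + b23^2 = 1 (so R^-1 = ~R). Expanding the columns R e_j ~R gives tr M = 4a^2 - 1 and, from the antisymmetric part, M21 - M12 = -4a*b12, M13 - M31 = 4a*b13, M32 - M23 = -4a*b23.
Here tr M = 8319/4225, so a^2 = (1 + tr M)/4 = 3136/4225 and a = ±56/65. Taking a = 56/65: M21 - M12 = 0, M13 - M31 = 0, M32 - M23 = 7392/4225, giving b12 = 0, b13 = 0, b23 = -33/65, i.e. R = 56/65 - 33/65*e23.
Its e23 coefficient is negative, so report the other preimage -R.
Answer: -56/65 + 33/65*e23. Recall the cover is two-to-one: with M of trace 8319/4225, both preimages act alike, and the stated e23 sign chooses the sheet.


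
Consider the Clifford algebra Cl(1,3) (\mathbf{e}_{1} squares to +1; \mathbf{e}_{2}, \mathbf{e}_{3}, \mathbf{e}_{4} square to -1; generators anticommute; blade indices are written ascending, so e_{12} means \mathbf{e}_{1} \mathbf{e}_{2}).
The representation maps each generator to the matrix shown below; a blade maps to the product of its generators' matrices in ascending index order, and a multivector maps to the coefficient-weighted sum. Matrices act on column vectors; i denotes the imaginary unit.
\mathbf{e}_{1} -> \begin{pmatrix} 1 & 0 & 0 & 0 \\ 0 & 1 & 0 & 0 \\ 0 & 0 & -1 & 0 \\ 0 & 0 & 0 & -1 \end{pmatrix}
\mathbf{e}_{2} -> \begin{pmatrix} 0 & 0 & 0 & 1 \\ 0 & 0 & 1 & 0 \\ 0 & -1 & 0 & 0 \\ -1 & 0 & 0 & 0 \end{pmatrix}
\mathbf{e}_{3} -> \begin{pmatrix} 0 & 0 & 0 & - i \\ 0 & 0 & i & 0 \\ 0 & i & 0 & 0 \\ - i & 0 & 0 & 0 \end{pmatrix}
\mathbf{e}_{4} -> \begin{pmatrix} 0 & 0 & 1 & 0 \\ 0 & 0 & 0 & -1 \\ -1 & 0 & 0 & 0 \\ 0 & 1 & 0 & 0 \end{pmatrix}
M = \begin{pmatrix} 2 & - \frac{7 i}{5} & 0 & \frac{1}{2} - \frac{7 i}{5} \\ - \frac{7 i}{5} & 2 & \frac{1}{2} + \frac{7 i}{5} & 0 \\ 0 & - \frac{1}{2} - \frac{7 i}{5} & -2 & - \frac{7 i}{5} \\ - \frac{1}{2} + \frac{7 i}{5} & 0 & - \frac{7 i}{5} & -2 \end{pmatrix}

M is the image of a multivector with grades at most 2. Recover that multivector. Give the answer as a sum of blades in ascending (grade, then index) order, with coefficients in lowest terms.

Method: the blade images are trace-orthogonal — tr(rho(e_A) rho(e_B)^-1) = 4 if A = B and 0 otherwise — and rho(e_A)^-1 = (e_A)^2 * rho(e_A) with (e_A)^2 = +1 or -1, so the coefficient of e_A in the preimage is (e_A)^2 * tr(M rho(e_A))/4.
Nonzero projections over blades of grade <= 2: e_{1}: (e_{1})^2 = +1, tr(M rho(e_{1})) = 8, coefficient 2; e_{2}: (e_{2})^2 = -1, tr(M rho(e_{2})) = -2, coefficient \frac{1}{2}; e_{13}: (e_{13})^2 = +1, tr(M rho(e_{13})) = \frac{28}{5}, coefficient \frac{7}{5}; e_{34}: (e_{34})^2 = -1, tr(M rho(e_{34})) = - \frac{28}{5}, coefficient \frac{7}{5}. Every other blade of grade <= 2 projects to 0.
Answer: 2 e_{1} + \frac{1}{2} e_{2} + \frac{7}{5} e_{13} + \frac{7}{5} e_{34}


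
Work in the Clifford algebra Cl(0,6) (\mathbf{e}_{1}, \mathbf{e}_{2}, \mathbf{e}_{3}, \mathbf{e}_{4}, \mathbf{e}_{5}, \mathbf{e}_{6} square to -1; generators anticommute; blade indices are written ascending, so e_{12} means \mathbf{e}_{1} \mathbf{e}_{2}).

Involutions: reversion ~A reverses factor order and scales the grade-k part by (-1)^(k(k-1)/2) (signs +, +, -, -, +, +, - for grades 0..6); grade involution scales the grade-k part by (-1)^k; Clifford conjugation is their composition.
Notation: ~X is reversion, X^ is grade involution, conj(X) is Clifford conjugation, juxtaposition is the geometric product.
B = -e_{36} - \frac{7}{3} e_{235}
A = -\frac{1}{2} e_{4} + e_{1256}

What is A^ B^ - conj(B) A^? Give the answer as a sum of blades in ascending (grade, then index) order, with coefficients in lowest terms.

first term: -\frac{7}{3} e_{136} + \frac{1}{2} e_{346} + e_{1235} + \frac{7}{6} e_{2345}
second term: \frac{7}{3} e_{136} - \frac{1}{2} e_{346} + e_{1235} + \frac{7}{6} e_{2345}
Answer: -\frac{14}{3} e_{136} + e_{346}


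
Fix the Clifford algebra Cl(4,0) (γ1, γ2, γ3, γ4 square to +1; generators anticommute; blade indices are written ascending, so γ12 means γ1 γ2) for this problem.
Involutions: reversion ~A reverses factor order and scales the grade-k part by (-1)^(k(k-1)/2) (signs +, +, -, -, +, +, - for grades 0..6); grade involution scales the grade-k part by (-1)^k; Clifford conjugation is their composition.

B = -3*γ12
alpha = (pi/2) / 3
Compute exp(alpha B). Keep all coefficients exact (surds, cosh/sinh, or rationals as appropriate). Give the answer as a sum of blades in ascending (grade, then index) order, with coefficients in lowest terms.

B^2 = (-3)^2*(γ12)^2 = 9*(-1) = -9 (a basis 2-blade squares to minus the product of its generators' squares).
B^2 = -9 — the negative square puts this in the circular regime; l = 3, alpha*l = pi/2, so exp(alpha B) = cos(pi/2) + (sin(pi/2)/3)*B = 0 + (1/3)*B.
Answer: -γ12


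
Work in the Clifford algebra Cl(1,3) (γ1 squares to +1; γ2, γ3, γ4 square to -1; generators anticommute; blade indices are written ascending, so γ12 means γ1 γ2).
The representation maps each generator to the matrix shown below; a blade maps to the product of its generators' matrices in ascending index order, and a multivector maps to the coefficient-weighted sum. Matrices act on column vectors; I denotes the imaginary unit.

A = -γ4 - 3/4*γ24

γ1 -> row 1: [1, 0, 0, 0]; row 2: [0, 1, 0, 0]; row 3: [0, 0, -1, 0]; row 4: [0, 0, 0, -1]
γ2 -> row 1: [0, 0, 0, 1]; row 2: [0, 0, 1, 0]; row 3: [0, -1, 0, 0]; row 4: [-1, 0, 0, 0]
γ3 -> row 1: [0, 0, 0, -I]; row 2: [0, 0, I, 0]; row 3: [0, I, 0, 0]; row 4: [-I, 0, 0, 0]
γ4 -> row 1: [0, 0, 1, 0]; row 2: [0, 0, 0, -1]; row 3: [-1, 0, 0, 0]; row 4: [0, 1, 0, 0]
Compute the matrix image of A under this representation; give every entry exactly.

Bivector images (products of the table entries): rho(γ24) = rho(γ2)rho(γ4) = row 1: [0, 1, 0, 0]; row 2: [-1, 0, 0, 0]; row 3: [0, 0, 0, 1]; row 4: [0, 0, -1, 0].
M = (-1)*rho(γ4) + (-3/4)*rho(γ24), summed entrywise:
Answer: row 1: [0, -3/4, -1, 0]; row 2: [3/4, 0, 0, 1]; row 3: [1, 0, 0, -3/4]; row 4: [0, -1, 3/4, 0]


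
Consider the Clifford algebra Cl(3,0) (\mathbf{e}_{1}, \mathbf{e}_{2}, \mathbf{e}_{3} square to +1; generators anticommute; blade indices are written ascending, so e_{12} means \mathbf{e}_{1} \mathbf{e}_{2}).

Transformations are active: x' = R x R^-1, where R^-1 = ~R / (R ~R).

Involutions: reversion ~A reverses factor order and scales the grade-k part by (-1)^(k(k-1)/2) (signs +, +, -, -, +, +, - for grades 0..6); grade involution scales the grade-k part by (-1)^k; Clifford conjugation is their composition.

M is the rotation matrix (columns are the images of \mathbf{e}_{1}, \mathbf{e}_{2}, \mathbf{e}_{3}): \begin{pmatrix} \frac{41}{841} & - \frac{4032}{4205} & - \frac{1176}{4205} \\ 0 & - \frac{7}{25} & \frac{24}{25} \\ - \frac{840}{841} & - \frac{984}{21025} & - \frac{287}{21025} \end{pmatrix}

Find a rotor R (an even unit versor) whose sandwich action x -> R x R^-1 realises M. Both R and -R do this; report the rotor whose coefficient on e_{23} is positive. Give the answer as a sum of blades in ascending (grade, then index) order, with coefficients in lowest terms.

Method: write R = a + b12*e_{12} + b13*e_{13} + b23*e_{23} with a^2 + b12^2 + b13^2 + b23^2 = 1 (so R^-1 = ~R). Expanding the columns R e_j ~R gives tr M = 4a^2 - 1 and, from the antisymmetric part, M21 - M12 = -4a*b12, M13 - M31 = 4a*b13, M32 - M23 = -4a*b23.
Here tr M = -\frac{5149}{21025}, so a^2 = (1 + tr M)/4 = \frac{3969}{21025} and a = ±\frac{63}{145}. Taking a = \frac{63}{145}: M21 - M12 = \frac{4032}{4205}, M13 - M31 = \frac{3024}{4205}, M32 - M23 = -\frac{21168}{21025}, giving b12 = -\frac{16}{29}, b13 = \frac{12}{29}, b23 = \frac{84}{145}, i.e. R = \frac{63}{145} - \frac{16}{29} e_{12} + \frac{12}{29} e_{13} + \frac{84}{145} e_{23}.
Its e_{23} coefficient is already positive.
Answer: \frac{63}{145} - \frac{16}{29} e_{12} + \frac{12}{29} e_{13} + \frac{84}{145} e_{23}. Recall the cover is two-to-one: with M of trace -\frac{5149}{21025}, both preimages act alike, and the stated e_{23} sign chooses the sheet.
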